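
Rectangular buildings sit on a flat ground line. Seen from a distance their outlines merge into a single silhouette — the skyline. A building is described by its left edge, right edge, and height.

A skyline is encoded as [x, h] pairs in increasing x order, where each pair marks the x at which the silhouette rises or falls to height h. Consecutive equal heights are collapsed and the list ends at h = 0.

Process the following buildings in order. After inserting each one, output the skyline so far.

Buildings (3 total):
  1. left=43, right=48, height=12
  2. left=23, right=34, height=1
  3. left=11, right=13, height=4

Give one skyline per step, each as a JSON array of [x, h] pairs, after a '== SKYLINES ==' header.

== SKYLINES ==
[[43,12],[48,0]]
[[23,1],[34,0],[43,12],[48,0]]
[[11,4],[13,0],[23,1],[34,0],[43,12],[48,0]]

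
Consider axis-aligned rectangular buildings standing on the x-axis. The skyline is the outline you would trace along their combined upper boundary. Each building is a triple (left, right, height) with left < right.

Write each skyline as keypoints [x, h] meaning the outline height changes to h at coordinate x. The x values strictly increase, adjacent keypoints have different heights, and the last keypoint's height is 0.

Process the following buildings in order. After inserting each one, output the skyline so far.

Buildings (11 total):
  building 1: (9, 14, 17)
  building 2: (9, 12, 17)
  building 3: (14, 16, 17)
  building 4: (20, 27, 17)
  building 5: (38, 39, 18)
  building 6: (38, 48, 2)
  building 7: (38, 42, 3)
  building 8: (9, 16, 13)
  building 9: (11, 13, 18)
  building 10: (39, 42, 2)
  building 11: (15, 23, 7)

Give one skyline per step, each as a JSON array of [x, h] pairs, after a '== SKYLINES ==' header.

== SKYLINES ==
[[9,17],[14,0]]
[[9,17],[14,0]]
[[9,17],[16,0]]
[[9,17],[16,0],[20,17],[27,0]]
[[9,17],[16,0],[20,17],[27,0],[38,18],[39,0]]
[[9,17],[16,0],[20,17],[27,0],[38,18],[39,2],[48,0]]
[[9,17],[16,0],[20,17],[27,0],[38,18],[39,3],[42,2],[48,0]]
[[9,17],[16,0],[20,17],[27,0],[38,18],[39,3],[42,2],[48,0]]
[[9,17],[11,18],[13,17],[16,0],[20,17],[27,0],[38,18],[39,3],[42,2],[48,0]]
[[9,17],[11,18],[13,17],[16,0],[20,17],[27,0],[38,18],[39,3],[42,2],[48,0]]
[[9,17],[11,18],[13,17],[16,7],[20,17],[27,0],[38,18],[39,3],[42,2],[48,0]]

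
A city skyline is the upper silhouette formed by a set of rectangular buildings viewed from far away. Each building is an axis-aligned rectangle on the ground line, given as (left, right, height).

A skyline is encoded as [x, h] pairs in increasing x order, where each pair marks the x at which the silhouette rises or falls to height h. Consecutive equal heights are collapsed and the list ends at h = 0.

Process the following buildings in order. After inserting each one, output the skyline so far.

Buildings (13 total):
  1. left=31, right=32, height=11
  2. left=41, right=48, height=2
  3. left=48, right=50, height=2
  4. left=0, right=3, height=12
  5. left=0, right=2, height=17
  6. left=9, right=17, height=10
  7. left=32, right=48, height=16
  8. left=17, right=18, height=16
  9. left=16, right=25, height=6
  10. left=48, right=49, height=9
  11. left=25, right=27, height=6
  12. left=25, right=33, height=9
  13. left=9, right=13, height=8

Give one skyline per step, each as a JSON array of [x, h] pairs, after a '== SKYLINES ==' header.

== SKYLINES ==
[[31,11],[32,0]]
[[31,11],[32,0],[41,2],[48,0]]
[[31,11],[32,0],[41,2],[50,0]]
[[0,12],[3,0],[31,11],[32,0],[41,2],[50,0]]
[[0,17],[2,12],[3,0],[31,11],[32,0],[41,2],[50,0]]
[[0,17],[2,12],[3,0],[9,10],[17,0],[31,11],[32,0],[41,2],[50,0]]
[[0,17],[2,12],[3,0],[9,10],[17,0],[31,11],[32,16],[48,2],[50,0]]
[[0,17],[2,12],[3,0],[9,10],[17,16],[18,0],[31,11],[32,16],[48,2],[50,0]]
[[0,17],[2,12],[3,0],[9,10],[17,16],[18,6],[25,0],[31,11],[32,16],[48,2],[50,0]]
[[0,17],[2,12],[3,0],[9,10],[17,16],[18,6],[25,0],[31,11],[32,16],[48,9],[49,2],[50,0]]
[[0,17],[2,12],[3,0],[9,10],[17,16],[18,6],[27,0],[31,11],[32,16],[48,9],[49,2],[50,0]]
[[0,17],[2,12],[3,0],[9,10],[17,16],[18,6],[25,9],[31,11],[32,16],[48,9],[49,2],[50,0]]
[[0,17],[2,12],[3,0],[9,10],[17,16],[18,6],[25,9],[31,11],[32,16],[48,9],[49,2],[50,0]]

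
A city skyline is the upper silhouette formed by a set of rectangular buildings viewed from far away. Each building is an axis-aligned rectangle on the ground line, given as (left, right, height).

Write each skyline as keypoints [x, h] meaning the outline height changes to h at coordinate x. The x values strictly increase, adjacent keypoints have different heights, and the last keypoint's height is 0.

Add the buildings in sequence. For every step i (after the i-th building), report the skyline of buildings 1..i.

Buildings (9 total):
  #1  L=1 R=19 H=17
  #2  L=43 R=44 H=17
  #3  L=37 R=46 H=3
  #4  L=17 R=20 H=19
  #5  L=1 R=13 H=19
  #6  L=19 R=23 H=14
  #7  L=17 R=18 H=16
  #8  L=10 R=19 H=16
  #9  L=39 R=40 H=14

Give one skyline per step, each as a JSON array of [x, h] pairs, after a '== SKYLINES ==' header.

== SKYLINES ==
[[1,17],[19,0]]
[[1,17],[19,0],[43,17],[44,0]]
[[1,17],[19,0],[37,3],[43,17],[44,3],[46,0]]
[[1,17],[17,19],[20,0],[37,3],[43,17],[44,3],[46,0]]
[[1,19],[13,17],[17,19],[20,0],[37,3],[43,17],[44,3],[46,0]]
[[1,19],[13,17],[17,19],[20,14],[23,0],[37,3],[43,17],[44,3],[46,0]]
[[1,19],[13,17],[17,19],[20,14],[23,0],[37,3],[43,17],[44,3],[46,0]]
[[1,19],[13,17],[17,19],[20,14],[23,0],[37,3],[43,17],[44,3],[46,0]]
[[1,19],[13,17],[17,19],[20,14],[23,0],[37,3],[39,14],[40,3],[43,17],[44,3],[46,0]]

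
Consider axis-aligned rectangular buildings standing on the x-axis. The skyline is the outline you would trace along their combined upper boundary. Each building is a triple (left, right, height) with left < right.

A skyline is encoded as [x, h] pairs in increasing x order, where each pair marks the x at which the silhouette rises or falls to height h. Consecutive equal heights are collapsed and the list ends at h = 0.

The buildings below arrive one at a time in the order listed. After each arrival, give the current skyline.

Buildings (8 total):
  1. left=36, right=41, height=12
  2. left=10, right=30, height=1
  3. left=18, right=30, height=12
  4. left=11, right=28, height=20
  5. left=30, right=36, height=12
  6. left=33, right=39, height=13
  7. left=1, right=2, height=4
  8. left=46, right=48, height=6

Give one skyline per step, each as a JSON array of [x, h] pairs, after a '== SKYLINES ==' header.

== SKYLINES ==
[[36,12],[41,0]]
[[10,1],[30,0],[36,12],[41,0]]
[[10,1],[18,12],[30,0],[36,12],[41,0]]
[[10,1],[11,20],[28,12],[30,0],[36,12],[41,0]]
[[10,1],[11,20],[28,12],[41,0]]
[[10,1],[11,20],[28,12],[33,13],[39,12],[41,0]]
[[1,4],[2,0],[10,1],[11,20],[28,12],[33,13],[39,12],[41,0]]
[[1,4],[2,0],[10,1],[11,20],[28,12],[33,13],[39,12],[41,0],[46,6],[48,0]]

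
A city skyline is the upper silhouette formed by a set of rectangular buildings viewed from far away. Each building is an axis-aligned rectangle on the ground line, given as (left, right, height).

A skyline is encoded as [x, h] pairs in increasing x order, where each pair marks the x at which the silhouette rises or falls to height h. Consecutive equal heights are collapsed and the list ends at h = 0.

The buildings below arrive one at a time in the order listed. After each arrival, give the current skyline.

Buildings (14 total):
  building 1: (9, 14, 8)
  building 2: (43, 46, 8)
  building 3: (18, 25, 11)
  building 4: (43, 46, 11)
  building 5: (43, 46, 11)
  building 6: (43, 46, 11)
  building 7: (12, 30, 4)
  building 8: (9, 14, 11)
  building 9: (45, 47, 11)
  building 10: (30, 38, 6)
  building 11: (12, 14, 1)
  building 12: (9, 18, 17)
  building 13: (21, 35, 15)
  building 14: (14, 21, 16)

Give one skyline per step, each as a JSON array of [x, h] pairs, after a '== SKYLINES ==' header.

== SKYLINES ==
[[9,8],[14,0]]
[[9,8],[14,0],[43,8],[46,0]]
[[9,8],[14,0],[18,11],[25,0],[43,8],[46,0]]
[[9,8],[14,0],[18,11],[25,0],[43,11],[46,0]]
[[9,8],[14,0],[18,11],[25,0],[43,11],[46,0]]
[[9,8],[14,0],[18,11],[25,0],[43,11],[46,0]]
[[9,8],[14,4],[18,11],[25,4],[30,0],[43,11],[46,0]]
[[9,11],[14,4],[18,11],[25,4],[30,0],[43,11],[46,0]]
[[9,11],[14,4],[18,11],[25,4],[30,0],[43,11],[47,0]]
[[9,11],[14,4],[18,11],[25,4],[30,6],[38,0],[43,11],[47,0]]
[[9,11],[14,4],[18,11],[25,4],[30,6],[38,0],[43,11],[47,0]]
[[9,17],[18,11],[25,4],[30,6],[38,0],[43,11],[47,0]]
[[9,17],[18,11],[21,15],[35,6],[38,0],[43,11],[47,0]]
[[9,17],[18,16],[21,15],[35,6],[38,0],[43,11],[47,0]]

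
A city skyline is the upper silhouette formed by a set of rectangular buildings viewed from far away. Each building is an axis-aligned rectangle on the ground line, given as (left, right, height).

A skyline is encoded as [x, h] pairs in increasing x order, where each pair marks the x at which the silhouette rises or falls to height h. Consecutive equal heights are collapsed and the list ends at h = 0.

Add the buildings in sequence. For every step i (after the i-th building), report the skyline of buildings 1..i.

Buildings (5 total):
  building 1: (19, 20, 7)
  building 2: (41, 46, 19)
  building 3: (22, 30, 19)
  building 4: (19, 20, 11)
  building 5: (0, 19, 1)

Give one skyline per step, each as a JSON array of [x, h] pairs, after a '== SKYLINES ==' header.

== SKYLINES ==
[[19,7],[20,0]]
[[19,7],[20,0],[41,19],[46,0]]
[[19,7],[20,0],[22,19],[30,0],[41,19],[46,0]]
[[19,11],[20,0],[22,19],[30,0],[41,19],[46,0]]
[[0,1],[19,11],[20,0],[22,19],[30,0],[41,19],[46,0]]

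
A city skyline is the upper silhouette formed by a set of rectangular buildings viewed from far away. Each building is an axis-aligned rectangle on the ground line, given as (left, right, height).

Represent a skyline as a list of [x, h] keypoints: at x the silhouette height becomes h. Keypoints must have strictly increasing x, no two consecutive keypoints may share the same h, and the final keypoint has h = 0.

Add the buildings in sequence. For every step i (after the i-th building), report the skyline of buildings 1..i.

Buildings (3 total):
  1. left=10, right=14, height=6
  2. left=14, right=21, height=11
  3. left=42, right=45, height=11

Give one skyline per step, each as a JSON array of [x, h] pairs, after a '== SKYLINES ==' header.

== SKYLINES ==
[[10,6],[14,0]]
[[10,6],[14,11],[21,0]]
[[10,6],[14,11],[21,0],[42,11],[45,0]]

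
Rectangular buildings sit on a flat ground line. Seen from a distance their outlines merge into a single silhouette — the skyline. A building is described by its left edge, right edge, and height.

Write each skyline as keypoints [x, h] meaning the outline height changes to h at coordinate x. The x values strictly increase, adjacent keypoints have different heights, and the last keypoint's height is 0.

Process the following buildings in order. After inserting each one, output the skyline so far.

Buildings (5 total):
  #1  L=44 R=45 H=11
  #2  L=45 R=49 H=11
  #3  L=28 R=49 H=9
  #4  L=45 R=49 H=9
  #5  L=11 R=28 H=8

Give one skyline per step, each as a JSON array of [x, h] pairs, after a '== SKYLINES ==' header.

== SKYLINES ==
[[44,11],[45,0]]
[[44,11],[49,0]]
[[28,9],[44,11],[49,0]]
[[28,9],[44,11],[49,0]]
[[11,8],[28,9],[44,11],[49,0]]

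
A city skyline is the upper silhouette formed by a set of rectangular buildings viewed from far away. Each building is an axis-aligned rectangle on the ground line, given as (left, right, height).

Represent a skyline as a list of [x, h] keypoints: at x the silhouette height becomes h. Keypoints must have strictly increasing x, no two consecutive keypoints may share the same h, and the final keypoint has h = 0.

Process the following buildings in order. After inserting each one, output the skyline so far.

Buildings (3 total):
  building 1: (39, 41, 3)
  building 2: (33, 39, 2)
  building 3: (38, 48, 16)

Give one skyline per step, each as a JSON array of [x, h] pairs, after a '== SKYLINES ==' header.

== SKYLINES ==
[[39,3],[41,0]]
[[33,2],[39,3],[41,0]]
[[33,2],[38,16],[48,0]]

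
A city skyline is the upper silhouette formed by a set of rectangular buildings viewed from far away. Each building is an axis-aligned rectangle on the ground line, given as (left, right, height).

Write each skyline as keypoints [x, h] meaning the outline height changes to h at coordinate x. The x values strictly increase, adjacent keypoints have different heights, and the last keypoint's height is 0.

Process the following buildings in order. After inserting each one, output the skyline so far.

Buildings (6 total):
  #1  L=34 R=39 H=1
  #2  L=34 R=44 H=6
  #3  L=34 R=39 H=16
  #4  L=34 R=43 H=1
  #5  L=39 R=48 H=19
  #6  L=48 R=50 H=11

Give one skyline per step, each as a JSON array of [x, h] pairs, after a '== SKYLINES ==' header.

== SKYLINES ==
[[34,1],[39,0]]
[[34,6],[44,0]]
[[34,16],[39,6],[44,0]]
[[34,16],[39,6],[44,0]]
[[34,16],[39,19],[48,0]]
[[34,16],[39,19],[48,11],[50,0]]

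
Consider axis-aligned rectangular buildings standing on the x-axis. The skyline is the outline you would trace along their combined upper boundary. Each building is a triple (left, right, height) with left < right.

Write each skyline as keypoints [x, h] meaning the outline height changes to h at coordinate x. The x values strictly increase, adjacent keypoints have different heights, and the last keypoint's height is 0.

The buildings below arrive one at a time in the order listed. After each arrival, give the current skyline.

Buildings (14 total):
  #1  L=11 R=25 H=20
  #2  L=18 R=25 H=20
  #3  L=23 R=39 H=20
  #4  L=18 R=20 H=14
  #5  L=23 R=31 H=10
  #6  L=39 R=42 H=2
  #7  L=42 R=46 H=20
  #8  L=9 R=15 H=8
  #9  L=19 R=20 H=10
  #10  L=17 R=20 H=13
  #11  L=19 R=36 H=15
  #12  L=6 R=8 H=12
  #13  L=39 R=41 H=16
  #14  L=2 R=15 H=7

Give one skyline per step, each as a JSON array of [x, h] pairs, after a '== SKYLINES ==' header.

== SKYLINES ==
[[11,20],[25,0]]
[[11,20],[25,0]]
[[11,20],[39,0]]
[[11,20],[39,0]]
[[11,20],[39,0]]
[[11,20],[39,2],[42,0]]
[[11,20],[39,2],[42,20],[46,0]]
[[9,8],[11,20],[39,2],[42,20],[46,0]]
[[9,8],[11,20],[39,2],[42,20],[46,0]]
[[9,8],[11,20],[39,2],[42,20],[46,0]]
[[9,8],[11,20],[39,2],[42,20],[46,0]]
[[6,12],[8,0],[9,8],[11,20],[39,2],[42,20],[46,0]]
[[6,12],[8,0],[9,8],[11,20],[39,16],[41,2],[42,20],[46,0]]
[[2,7],[6,12],[8,7],[9,8],[11,20],[39,16],[41,2],[42,20],[46,0]]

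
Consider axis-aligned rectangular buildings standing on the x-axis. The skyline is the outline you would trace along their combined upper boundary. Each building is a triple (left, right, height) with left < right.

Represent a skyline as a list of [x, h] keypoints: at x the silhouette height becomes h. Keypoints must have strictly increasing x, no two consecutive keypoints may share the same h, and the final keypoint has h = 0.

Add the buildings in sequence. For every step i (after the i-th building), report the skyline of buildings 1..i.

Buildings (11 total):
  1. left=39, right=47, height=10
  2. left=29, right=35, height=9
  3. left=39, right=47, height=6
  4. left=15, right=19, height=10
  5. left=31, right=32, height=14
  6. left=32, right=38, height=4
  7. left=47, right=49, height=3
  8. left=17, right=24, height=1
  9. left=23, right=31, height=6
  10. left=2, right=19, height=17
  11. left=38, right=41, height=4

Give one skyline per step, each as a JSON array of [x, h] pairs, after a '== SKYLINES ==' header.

== SKYLINES ==
[[39,10],[47,0]]
[[29,9],[35,0],[39,10],[47,0]]
[[29,9],[35,0],[39,10],[47,0]]
[[15,10],[19,0],[29,9],[35,0],[39,10],[47,0]]
[[15,10],[19,0],[29,9],[31,14],[32,9],[35,0],[39,10],[47,0]]
[[15,10],[19,0],[29,9],[31,14],[32,9],[35,4],[38,0],[39,10],[47,0]]
[[15,10],[19,0],[29,9],[31,14],[32,9],[35,4],[38,0],[39,10],[47,3],[49,0]]
[[15,10],[19,1],[24,0],[29,9],[31,14],[32,9],[35,4],[38,0],[39,10],[47,3],[49,0]]
[[15,10],[19,1],[23,6],[29,9],[31,14],[32,9],[35,4],[38,0],[39,10],[47,3],[49,0]]
[[2,17],[19,1],[23,6],[29,9],[31,14],[32,9],[35,4],[38,0],[39,10],[47,3],[49,0]]
[[2,17],[19,1],[23,6],[29,9],[31,14],[32,9],[35,4],[39,10],[47,3],[49,0]]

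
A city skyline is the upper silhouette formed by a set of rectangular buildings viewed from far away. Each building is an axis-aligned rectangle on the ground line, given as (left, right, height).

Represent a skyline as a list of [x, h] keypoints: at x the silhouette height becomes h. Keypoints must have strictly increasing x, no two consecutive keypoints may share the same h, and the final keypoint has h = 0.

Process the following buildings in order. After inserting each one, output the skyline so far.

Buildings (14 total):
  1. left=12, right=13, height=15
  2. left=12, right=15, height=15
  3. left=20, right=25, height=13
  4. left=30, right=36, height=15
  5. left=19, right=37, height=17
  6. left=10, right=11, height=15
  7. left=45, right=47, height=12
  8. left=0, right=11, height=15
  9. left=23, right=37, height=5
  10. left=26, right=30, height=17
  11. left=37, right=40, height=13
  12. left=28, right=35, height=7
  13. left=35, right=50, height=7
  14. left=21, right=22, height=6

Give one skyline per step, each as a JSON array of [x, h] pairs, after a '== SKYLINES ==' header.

== SKYLINES ==
[[12,15],[13,0]]
[[12,15],[15,0]]
[[12,15],[15,0],[20,13],[25,0]]
[[12,15],[15,0],[20,13],[25,0],[30,15],[36,0]]
[[12,15],[15,0],[19,17],[37,0]]
[[10,15],[11,0],[12,15],[15,0],[19,17],[37,0]]
[[10,15],[11,0],[12,15],[15,0],[19,17],[37,0],[45,12],[47,0]]
[[0,15],[11,0],[12,15],[15,0],[19,17],[37,0],[45,12],[47,0]]
[[0,15],[11,0],[12,15],[15,0],[19,17],[37,0],[45,12],[47,0]]
[[0,15],[11,0],[12,15],[15,0],[19,17],[37,0],[45,12],[47,0]]
[[0,15],[11,0],[12,15],[15,0],[19,17],[37,13],[40,0],[45,12],[47,0]]
[[0,15],[11,0],[12,15],[15,0],[19,17],[37,13],[40,0],[45,12],[47,0]]
[[0,15],[11,0],[12,15],[15,0],[19,17],[37,13],[40,7],[45,12],[47,7],[50,0]]
[[0,15],[11,0],[12,15],[15,0],[19,17],[37,13],[40,7],[45,12],[47,7],[50,0]]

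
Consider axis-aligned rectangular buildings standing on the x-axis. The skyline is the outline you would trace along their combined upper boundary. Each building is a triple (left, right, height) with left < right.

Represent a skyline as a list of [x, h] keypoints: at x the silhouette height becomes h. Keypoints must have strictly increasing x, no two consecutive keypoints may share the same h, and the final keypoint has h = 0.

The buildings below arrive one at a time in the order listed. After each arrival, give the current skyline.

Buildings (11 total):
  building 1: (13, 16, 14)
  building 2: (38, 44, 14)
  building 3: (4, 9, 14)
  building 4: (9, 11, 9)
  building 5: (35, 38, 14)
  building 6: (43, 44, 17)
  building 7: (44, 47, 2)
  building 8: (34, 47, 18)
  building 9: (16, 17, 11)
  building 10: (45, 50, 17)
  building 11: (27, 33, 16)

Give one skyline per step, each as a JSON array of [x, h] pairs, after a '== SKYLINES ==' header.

== SKYLINES ==
[[13,14],[16,0]]
[[13,14],[16,0],[38,14],[44,0]]
[[4,14],[9,0],[13,14],[16,0],[38,14],[44,0]]
[[4,14],[9,9],[11,0],[13,14],[16,0],[38,14],[44,0]]
[[4,14],[9,9],[11,0],[13,14],[16,0],[35,14],[44,0]]
[[4,14],[9,9],[11,0],[13,14],[16,0],[35,14],[43,17],[44,0]]
[[4,14],[9,9],[11,0],[13,14],[16,0],[35,14],[43,17],[44,2],[47,0]]
[[4,14],[9,9],[11,0],[13,14],[16,0],[34,18],[47,0]]
[[4,14],[9,9],[11,0],[13,14],[16,11],[17,0],[34,18],[47,0]]
[[4,14],[9,9],[11,0],[13,14],[16,11],[17,0],[34,18],[47,17],[50,0]]
[[4,14],[9,9],[11,0],[13,14],[16,11],[17,0],[27,16],[33,0],[34,18],[47,17],[50,0]]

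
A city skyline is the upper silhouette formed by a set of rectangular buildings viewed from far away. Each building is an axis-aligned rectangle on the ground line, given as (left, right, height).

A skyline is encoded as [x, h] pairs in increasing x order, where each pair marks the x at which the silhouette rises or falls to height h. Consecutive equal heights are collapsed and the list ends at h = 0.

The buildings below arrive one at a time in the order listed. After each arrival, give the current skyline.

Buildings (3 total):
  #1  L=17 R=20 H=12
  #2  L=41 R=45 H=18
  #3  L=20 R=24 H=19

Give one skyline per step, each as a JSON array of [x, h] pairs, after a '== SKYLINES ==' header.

== SKYLINES ==
[[17,12],[20,0]]
[[17,12],[20,0],[41,18],[45,0]]
[[17,12],[20,19],[24,0],[41,18],[45,0]]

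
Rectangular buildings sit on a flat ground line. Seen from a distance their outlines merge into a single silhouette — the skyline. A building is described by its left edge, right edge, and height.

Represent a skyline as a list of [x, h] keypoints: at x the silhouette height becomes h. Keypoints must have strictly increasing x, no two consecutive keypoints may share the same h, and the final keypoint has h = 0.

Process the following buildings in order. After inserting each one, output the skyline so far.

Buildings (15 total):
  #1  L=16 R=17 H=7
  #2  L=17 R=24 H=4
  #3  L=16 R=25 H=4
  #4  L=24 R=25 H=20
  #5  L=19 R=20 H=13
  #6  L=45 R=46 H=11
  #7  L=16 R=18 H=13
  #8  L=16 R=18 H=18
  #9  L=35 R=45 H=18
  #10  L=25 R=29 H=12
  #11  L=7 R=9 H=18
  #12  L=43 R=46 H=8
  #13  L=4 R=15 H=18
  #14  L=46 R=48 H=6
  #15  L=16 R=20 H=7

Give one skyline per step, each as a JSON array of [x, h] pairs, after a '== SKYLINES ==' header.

== SKYLINES ==
[[16,7],[17,0]]
[[16,7],[17,4],[24,0]]
[[16,7],[17,4],[25,0]]
[[16,7],[17,4],[24,20],[25,0]]
[[16,7],[17,4],[19,13],[20,4],[24,20],[25,0]]
[[16,7],[17,4],[19,13],[20,4],[24,20],[25,0],[45,11],[46,0]]
[[16,13],[18,4],[19,13],[20,4],[24,20],[25,0],[45,11],[46,0]]
[[16,18],[18,4],[19,13],[20,4],[24,20],[25,0],[45,11],[46,0]]
[[16,18],[18,4],[19,13],[20,4],[24,20],[25,0],[35,18],[45,11],[46,0]]
[[16,18],[18,4],[19,13],[20,4],[24,20],[25,12],[29,0],[35,18],[45,11],[46,0]]
[[7,18],[9,0],[16,18],[18,4],[19,13],[20,4],[24,20],[25,12],[29,0],[35,18],[45,11],[46,0]]
[[7,18],[9,0],[16,18],[18,4],[19,13],[20,4],[24,20],[25,12],[29,0],[35,18],[45,11],[46,0]]
[[4,18],[15,0],[16,18],[18,4],[19,13],[20,4],[24,20],[25,12],[29,0],[35,18],[45,11],[46,0]]
[[4,18],[15,0],[16,18],[18,4],[19,13],[20,4],[24,20],[25,12],[29,0],[35,18],[45,11],[46,6],[48,0]]
[[4,18],[15,0],[16,18],[18,7],[19,13],[20,4],[24,20],[25,12],[29,0],[35,18],[45,11],[46,6],[48,0]]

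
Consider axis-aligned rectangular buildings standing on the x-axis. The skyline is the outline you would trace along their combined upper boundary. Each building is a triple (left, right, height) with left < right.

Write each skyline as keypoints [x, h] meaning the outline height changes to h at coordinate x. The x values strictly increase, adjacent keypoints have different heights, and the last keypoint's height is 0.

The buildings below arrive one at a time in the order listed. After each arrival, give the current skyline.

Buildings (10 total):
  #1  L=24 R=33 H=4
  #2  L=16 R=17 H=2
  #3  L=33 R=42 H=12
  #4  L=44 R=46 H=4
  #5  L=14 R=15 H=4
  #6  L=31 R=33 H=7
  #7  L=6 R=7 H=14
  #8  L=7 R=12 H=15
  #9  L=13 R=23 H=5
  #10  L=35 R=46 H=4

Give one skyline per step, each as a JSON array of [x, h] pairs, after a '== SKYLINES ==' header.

== SKYLINES ==
[[24,4],[33,0]]
[[16,2],[17,0],[24,4],[33,0]]
[[16,2],[17,0],[24,4],[33,12],[42,0]]
[[16,2],[17,0],[24,4],[33,12],[42,0],[44,4],[46,0]]
[[14,4],[15,0],[16,2],[17,0],[24,4],[33,12],[42,0],[44,4],[46,0]]
[[14,4],[15,0],[16,2],[17,0],[24,4],[31,7],[33,12],[42,0],[44,4],[46,0]]
[[6,14],[7,0],[14,4],[15,0],[16,2],[17,0],[24,4],[31,7],[33,12],[42,0],[44,4],[46,0]]
[[6,14],[7,15],[12,0],[14,4],[15,0],[16,2],[17,0],[24,4],[31,7],[33,12],[42,0],[44,4],[46,0]]
[[6,14],[7,15],[12,0],[13,5],[23,0],[24,4],[31,7],[33,12],[42,0],[44,4],[46,0]]
[[6,14],[7,15],[12,0],[13,5],[23,0],[24,4],[31,7],[33,12],[42,4],[46,0]]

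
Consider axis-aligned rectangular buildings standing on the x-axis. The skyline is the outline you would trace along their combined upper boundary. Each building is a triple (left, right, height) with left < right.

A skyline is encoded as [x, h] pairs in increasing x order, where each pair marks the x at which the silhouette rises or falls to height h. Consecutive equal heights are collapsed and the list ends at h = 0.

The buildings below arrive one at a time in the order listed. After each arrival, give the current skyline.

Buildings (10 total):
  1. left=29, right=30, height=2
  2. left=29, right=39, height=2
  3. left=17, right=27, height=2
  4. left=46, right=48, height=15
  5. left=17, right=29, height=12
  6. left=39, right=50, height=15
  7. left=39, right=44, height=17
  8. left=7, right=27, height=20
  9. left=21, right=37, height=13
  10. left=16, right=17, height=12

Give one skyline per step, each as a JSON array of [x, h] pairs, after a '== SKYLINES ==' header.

== SKYLINES ==
[[29,2],[30,0]]
[[29,2],[39,0]]
[[17,2],[27,0],[29,2],[39,0]]
[[17,2],[27,0],[29,2],[39,0],[46,15],[48,0]]
[[17,12],[29,2],[39,0],[46,15],[48,0]]
[[17,12],[29,2],[39,15],[50,0]]
[[17,12],[29,2],[39,17],[44,15],[50,0]]
[[7,20],[27,12],[29,2],[39,17],[44,15],[50,0]]
[[7,20],[27,13],[37,2],[39,17],[44,15],[50,0]]
[[7,20],[27,13],[37,2],[39,17],[44,15],[50,0]]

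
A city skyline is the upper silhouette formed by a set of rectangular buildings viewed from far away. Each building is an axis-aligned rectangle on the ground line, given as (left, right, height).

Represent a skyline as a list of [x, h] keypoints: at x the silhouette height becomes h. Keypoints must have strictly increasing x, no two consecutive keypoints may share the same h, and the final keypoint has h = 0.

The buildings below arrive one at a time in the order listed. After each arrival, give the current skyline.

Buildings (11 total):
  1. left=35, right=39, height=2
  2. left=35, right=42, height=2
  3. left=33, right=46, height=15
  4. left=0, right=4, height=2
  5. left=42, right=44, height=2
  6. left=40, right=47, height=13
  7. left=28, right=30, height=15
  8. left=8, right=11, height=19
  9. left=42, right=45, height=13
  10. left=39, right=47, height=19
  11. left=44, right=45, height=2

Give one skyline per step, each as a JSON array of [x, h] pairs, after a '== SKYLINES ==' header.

== SKYLINES ==
[[35,2],[39,0]]
[[35,2],[42,0]]
[[33,15],[46,0]]
[[0,2],[4,0],[33,15],[46,0]]
[[0,2],[4,0],[33,15],[46,0]]
[[0,2],[4,0],[33,15],[46,13],[47,0]]
[[0,2],[4,0],[28,15],[30,0],[33,15],[46,13],[47,0]]
[[0,2],[4,0],[8,19],[11,0],[28,15],[30,0],[33,15],[46,13],[47,0]]
[[0,2],[4,0],[8,19],[11,0],[28,15],[30,0],[33,15],[46,13],[47,0]]
[[0,2],[4,0],[8,19],[11,0],[28,15],[30,0],[33,15],[39,19],[47,0]]
[[0,2],[4,0],[8,19],[11,0],[28,15],[30,0],[33,15],[39,19],[47,0]]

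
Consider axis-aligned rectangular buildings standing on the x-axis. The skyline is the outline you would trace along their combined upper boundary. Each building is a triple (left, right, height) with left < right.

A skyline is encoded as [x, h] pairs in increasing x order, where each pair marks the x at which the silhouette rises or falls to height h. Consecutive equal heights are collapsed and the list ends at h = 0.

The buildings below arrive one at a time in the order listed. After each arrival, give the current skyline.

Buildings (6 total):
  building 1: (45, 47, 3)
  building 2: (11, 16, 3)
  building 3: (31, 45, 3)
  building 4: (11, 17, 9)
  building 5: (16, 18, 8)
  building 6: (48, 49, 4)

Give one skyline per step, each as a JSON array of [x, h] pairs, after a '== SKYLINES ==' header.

== SKYLINES ==
[[45,3],[47,0]]
[[11,3],[16,0],[45,3],[47,0]]
[[11,3],[16,0],[31,3],[47,0]]
[[11,9],[17,0],[31,3],[47,0]]
[[11,9],[17,8],[18,0],[31,3],[47,0]]
[[11,9],[17,8],[18,0],[31,3],[47,0],[48,4],[49,0]]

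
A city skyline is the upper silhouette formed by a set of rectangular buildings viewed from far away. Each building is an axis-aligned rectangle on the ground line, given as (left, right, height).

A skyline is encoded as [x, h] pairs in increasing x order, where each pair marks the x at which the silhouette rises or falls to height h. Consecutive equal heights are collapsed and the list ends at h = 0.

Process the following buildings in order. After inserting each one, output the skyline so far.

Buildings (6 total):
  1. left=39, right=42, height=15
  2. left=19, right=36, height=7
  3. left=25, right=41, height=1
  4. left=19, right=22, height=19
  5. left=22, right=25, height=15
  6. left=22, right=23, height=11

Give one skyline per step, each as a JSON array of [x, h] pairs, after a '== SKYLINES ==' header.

== SKYLINES ==
[[39,15],[42,0]]
[[19,7],[36,0],[39,15],[42,0]]
[[19,7],[36,1],[39,15],[42,0]]
[[19,19],[22,7],[36,1],[39,15],[42,0]]
[[19,19],[22,15],[25,7],[36,1],[39,15],[42,0]]
[[19,19],[22,15],[25,7],[36,1],[39,15],[42,0]]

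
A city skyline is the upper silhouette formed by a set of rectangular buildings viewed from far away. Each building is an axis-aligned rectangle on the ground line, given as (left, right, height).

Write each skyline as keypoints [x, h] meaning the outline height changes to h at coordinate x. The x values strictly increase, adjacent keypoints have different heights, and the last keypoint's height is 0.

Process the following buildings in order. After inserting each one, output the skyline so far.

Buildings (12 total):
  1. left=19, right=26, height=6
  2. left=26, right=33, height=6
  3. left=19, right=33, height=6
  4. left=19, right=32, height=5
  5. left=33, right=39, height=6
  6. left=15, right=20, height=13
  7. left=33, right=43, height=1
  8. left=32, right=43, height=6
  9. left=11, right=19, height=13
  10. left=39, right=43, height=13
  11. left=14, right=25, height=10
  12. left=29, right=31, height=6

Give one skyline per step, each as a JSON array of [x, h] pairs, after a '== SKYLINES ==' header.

== SKYLINES ==
[[19,6],[26,0]]
[[19,6],[33,0]]
[[19,6],[33,0]]
[[19,6],[33,0]]
[[19,6],[39,0]]
[[15,13],[20,6],[39,0]]
[[15,13],[20,6],[39,1],[43,0]]
[[15,13],[20,6],[43,0]]
[[11,13],[20,6],[43,0]]
[[11,13],[20,6],[39,13],[43,0]]
[[11,13],[20,10],[25,6],[39,13],[43,0]]
[[11,13],[20,10],[25,6],[39,13],[43,0]]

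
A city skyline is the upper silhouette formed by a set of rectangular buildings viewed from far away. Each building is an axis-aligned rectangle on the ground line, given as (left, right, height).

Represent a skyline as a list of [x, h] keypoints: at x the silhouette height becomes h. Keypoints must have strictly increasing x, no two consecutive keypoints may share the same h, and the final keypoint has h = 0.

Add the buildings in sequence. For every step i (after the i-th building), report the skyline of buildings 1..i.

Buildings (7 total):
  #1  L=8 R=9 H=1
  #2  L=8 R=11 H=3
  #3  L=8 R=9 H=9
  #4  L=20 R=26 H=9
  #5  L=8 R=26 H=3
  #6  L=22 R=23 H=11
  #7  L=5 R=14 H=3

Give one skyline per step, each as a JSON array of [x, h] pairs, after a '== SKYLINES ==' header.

== SKYLINES ==
[[8,1],[9,0]]
[[8,3],[11,0]]
[[8,9],[9,3],[11,0]]
[[8,9],[9,3],[11,0],[20,9],[26,0]]
[[8,9],[9,3],[20,9],[26,0]]
[[8,9],[9,3],[20,9],[22,11],[23,9],[26,0]]
[[5,3],[8,9],[9,3],[20,9],[22,11],[23,9],[26,0]]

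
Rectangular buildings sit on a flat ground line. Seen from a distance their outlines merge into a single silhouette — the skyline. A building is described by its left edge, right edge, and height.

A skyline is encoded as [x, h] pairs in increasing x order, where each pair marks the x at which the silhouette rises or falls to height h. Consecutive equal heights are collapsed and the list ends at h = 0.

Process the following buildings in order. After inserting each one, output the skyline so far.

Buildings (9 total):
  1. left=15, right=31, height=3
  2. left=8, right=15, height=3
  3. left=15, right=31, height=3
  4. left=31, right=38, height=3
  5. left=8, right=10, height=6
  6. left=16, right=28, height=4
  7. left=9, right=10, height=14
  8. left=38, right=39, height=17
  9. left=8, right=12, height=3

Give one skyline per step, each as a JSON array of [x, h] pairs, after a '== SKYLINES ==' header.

== SKYLINES ==
[[15,3],[31,0]]
[[8,3],[31,0]]
[[8,3],[31,0]]
[[8,3],[38,0]]
[[8,6],[10,3],[38,0]]
[[8,6],[10,3],[16,4],[28,3],[38,0]]
[[8,6],[9,14],[10,3],[16,4],[28,3],[38,0]]
[[8,6],[9,14],[10,3],[16,4],[28,3],[38,17],[39,0]]
[[8,6],[9,14],[10,3],[16,4],[28,3],[38,17],[39,0]]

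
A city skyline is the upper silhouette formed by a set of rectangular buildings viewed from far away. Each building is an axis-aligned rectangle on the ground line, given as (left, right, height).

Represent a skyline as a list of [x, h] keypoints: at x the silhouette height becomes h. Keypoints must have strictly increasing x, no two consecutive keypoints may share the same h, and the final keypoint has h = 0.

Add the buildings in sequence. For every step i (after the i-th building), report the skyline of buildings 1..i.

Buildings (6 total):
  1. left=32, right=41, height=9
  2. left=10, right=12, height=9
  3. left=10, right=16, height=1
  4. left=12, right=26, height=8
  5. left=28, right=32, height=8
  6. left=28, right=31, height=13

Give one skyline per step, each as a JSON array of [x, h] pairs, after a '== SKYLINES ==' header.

== SKYLINES ==
[[32,9],[41,0]]
[[10,9],[12,0],[32,9],[41,0]]
[[10,9],[12,1],[16,0],[32,9],[41,0]]
[[10,9],[12,8],[26,0],[32,9],[41,0]]
[[10,9],[12,8],[26,0],[28,8],[32,9],[41,0]]
[[10,9],[12,8],[26,0],[28,13],[31,8],[32,9],[41,0]]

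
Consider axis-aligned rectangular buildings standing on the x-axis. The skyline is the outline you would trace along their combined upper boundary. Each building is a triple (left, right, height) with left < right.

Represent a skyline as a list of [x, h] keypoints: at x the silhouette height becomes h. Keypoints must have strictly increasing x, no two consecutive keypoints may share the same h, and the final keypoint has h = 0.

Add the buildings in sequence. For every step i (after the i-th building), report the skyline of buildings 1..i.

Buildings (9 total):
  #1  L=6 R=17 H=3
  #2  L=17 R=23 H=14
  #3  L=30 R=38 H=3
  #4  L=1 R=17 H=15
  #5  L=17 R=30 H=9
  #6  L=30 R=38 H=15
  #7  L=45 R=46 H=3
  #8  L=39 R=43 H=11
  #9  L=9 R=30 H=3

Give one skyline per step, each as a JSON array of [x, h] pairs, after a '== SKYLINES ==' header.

== SKYLINES ==
[[6,3],[17,0]]
[[6,3],[17,14],[23,0]]
[[6,3],[17,14],[23,0],[30,3],[38,0]]
[[1,15],[17,14],[23,0],[30,3],[38,0]]
[[1,15],[17,14],[23,9],[30,3],[38,0]]
[[1,15],[17,14],[23,9],[30,15],[38,0]]
[[1,15],[17,14],[23,9],[30,15],[38,0],[45,3],[46,0]]
[[1,15],[17,14],[23,9],[30,15],[38,0],[39,11],[43,0],[45,3],[46,0]]
[[1,15],[17,14],[23,9],[30,15],[38,0],[39,11],[43,0],[45,3],[46,0]]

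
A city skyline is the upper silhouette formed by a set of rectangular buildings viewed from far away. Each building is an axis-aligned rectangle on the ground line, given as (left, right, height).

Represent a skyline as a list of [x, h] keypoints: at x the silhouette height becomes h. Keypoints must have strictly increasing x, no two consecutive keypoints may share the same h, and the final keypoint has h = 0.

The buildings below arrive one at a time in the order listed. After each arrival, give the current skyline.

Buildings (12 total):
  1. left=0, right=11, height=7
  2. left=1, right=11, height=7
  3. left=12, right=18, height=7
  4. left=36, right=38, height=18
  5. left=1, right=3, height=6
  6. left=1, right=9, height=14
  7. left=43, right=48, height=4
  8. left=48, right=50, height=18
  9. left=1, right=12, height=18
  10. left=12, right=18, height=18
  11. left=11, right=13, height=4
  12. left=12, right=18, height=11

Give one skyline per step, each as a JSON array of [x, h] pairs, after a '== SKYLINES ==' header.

== SKYLINES ==
[[0,7],[11,0]]
[[0,7],[11,0]]
[[0,7],[11,0],[12,7],[18,0]]
[[0,7],[11,0],[12,7],[18,0],[36,18],[38,0]]
[[0,7],[11,0],[12,7],[18,0],[36,18],[38,0]]
[[0,7],[1,14],[9,7],[11,0],[12,7],[18,0],[36,18],[38,0]]
[[0,7],[1,14],[9,7],[11,0],[12,7],[18,0],[36,18],[38,0],[43,4],[48,0]]
[[0,7],[1,14],[9,7],[11,0],[12,7],[18,0],[36,18],[38,0],[43,4],[48,18],[50,0]]
[[0,7],[1,18],[12,7],[18,0],[36,18],[38,0],[43,4],[48,18],[50,0]]
[[0,7],[1,18],[18,0],[36,18],[38,0],[43,4],[48,18],[50,0]]
[[0,7],[1,18],[18,0],[36,18],[38,0],[43,4],[48,18],[50,0]]
[[0,7],[1,18],[18,0],[36,18],[38,0],[43,4],[48,18],[50,0]]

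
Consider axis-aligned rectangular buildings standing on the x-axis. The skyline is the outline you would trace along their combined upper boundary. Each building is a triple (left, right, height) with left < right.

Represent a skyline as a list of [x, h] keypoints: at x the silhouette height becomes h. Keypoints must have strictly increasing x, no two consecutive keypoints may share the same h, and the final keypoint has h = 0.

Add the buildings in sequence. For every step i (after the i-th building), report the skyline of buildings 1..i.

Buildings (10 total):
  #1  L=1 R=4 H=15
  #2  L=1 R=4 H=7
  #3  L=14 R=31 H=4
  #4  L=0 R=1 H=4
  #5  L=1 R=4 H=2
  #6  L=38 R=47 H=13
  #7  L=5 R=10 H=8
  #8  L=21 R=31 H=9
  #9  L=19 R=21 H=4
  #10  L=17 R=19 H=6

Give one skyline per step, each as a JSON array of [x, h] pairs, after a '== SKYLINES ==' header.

== SKYLINES ==
[[1,15],[4,0]]
[[1,15],[4,0]]
[[1,15],[4,0],[14,4],[31,0]]
[[0,4],[1,15],[4,0],[14,4],[31,0]]
[[0,4],[1,15],[4,0],[14,4],[31,0]]
[[0,4],[1,15],[4,0],[14,4],[31,0],[38,13],[47,0]]
[[0,4],[1,15],[4,0],[5,8],[10,0],[14,4],[31,0],[38,13],[47,0]]
[[0,4],[1,15],[4,0],[5,8],[10,0],[14,4],[21,9],[31,0],[38,13],[47,0]]
[[0,4],[1,15],[4,0],[5,8],[10,0],[14,4],[21,9],[31,0],[38,13],[47,0]]
[[0,4],[1,15],[4,0],[5,8],[10,0],[14,4],[17,6],[19,4],[21,9],[31,0],[38,13],[47,0]]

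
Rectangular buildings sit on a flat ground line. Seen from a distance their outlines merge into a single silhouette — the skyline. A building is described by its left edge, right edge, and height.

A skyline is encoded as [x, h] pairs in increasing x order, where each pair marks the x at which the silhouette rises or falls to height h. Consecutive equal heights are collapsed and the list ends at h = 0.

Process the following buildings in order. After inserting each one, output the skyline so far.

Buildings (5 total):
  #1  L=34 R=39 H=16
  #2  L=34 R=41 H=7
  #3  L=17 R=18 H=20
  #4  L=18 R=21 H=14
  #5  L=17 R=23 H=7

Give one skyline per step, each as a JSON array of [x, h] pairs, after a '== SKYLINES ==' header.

== SKYLINES ==
[[34,16],[39,0]]
[[34,16],[39,7],[41,0]]
[[17,20],[18,0],[34,16],[39,7],[41,0]]
[[17,20],[18,14],[21,0],[34,16],[39,7],[41,0]]
[[17,20],[18,14],[21,7],[23,0],[34,16],[39,7],[41,0]]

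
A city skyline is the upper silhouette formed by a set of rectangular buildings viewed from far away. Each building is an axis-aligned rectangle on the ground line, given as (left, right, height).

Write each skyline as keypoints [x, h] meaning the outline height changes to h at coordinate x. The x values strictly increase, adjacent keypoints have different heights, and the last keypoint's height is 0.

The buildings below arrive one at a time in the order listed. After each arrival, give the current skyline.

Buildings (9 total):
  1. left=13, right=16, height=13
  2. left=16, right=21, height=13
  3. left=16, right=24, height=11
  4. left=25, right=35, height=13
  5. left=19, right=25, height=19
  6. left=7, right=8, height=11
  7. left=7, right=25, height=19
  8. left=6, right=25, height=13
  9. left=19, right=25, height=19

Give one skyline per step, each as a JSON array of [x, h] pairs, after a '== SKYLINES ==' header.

== SKYLINES ==
[[13,13],[16,0]]
[[13,13],[21,0]]
[[13,13],[21,11],[24,0]]
[[13,13],[21,11],[24,0],[25,13],[35,0]]
[[13,13],[19,19],[25,13],[35,0]]
[[7,11],[8,0],[13,13],[19,19],[25,13],[35,0]]
[[7,19],[25,13],[35,0]]
[[6,13],[7,19],[25,13],[35,0]]
[[6,13],[7,19],[25,13],[35,0]]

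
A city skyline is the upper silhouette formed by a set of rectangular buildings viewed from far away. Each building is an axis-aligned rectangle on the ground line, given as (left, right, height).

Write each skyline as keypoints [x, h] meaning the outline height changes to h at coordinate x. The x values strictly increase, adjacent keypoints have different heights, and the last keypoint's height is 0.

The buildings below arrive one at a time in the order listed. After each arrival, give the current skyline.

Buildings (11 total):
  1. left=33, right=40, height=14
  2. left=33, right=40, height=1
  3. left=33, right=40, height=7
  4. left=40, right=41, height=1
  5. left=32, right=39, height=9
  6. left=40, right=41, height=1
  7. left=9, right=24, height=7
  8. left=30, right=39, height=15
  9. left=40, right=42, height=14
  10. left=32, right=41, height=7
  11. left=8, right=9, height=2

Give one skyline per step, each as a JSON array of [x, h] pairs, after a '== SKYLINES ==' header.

== SKYLINES ==
[[33,14],[40,0]]
[[33,14],[40,0]]
[[33,14],[40,0]]
[[33,14],[40,1],[41,0]]
[[32,9],[33,14],[40,1],[41,0]]
[[32,9],[33,14],[40,1],[41,0]]
[[9,7],[24,0],[32,9],[33,14],[40,1],[41,0]]
[[9,7],[24,0],[30,15],[39,14],[40,1],[41,0]]
[[9,7],[24,0],[30,15],[39,14],[42,0]]
[[9,7],[24,0],[30,15],[39,14],[42,0]]
[[8,2],[9,7],[24,0],[30,15],[39,14],[42,0]]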